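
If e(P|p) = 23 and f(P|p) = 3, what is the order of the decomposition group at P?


|D_P| = e * f
= 23 * 3
= 69

69


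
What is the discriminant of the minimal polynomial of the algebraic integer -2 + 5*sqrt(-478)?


The element -2 + 5*sqrt(-478) has minimal polynomial:
x^2 + 4*x + 11954
Discriminant = (4)^2 - 4*(11954)
= 16 - 47816
= -47800

-47800


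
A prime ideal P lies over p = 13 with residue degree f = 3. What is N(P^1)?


N(P^a) = p^(a*f)
= 13^(1*3)
= 13^3
= 2197

2197


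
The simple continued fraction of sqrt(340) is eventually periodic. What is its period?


Run the CF algorithm for sqrt(340).
a_0 = floor(sqrt(340)) = 18; set m_0=0, q_0=1.
Recurrence: m' = q*a - m,  q' = (d - m'^2)/q,  a' = floor((a_0 + m')/q').
  step 1: m=18, q=16, a=2
  step 2: m=14, q=9, a=3
  step 3: m=13, q=19, a=1
  step 4: m=6, q=16, a=1
  step 5: m=10, q=15, a=1
  step 6: m=5, q=21, a=1
  step 7: m=16, q=4, a=8
  step 8: m=16, q=21, a=1
  step 9: m=5, q=15, a=1
  step 10: m=10, q=16, a=1
  step 11: m=6, q=19, a=1
  step 12: m=13, q=9, a=3
  step 13: m=14, q=16, a=2
  step 14: m=18, q=1, a=36
a_14 = 2*a_0 = 36, so the period closes here.
sqrt(340) = [18; 2, 3, 1, 1, 1, 1, 8, 1, 1, 1, 1, 3, 2, 36]
Period length = 14

14


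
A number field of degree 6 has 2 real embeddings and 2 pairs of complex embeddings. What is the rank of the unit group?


By Dirichlet's unit theorem:
rank = r1 + r2 - 1
= 2 + 2 - 1
= 3

3


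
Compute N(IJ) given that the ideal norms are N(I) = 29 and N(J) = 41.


N(IJ) = N(I) * N(J)
= 29 * 41
= 1189

1189


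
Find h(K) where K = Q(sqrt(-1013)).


K = Q(sqrt(-1013)). d mod 4 = 3, so D = disc(K) = 4d = -4052
h(K) equals the number of primitive reduced positive-definite forms (a, b, c) = a*x^2 + b*x*y + c*y^2 with b^2 - 4ac = D,
where reduced means |b| <= a <= c, with b >= 0 whenever |b| = a or a = c, and primitive means gcd(a, b, c) = 1.
Reduced forces 3a^2 <= |D| = 4052, so 1 <= a <= 36; b must have the parity of D, and c = (b^2 - D)/(4a) must be an integer >= a.
Enumerate a = 1..36, b in [-a, a]:
  a=1: (1, 0, 1013)  [1]
  a=2: (2, 2, 507)  [1]
  a=3: (3, -2, 338), (3, 2, 338)  [2]
  a=4..5: none
  a=6: (6, -2, 169), (6, 2, 169)  [2]
  a=7: (7, -6, 146), (7, 6, 146)  [2]
  a=8: none
  a=9: (9, -4, 113), (9, 4, 113)  [2]
  a=10..12: none
  a=13: (13, -2, 78), (13, 2, 78)  [2]
  a=14: (14, -6, 73), (14, 6, 73)  [2]
  a=15..17: none
  a=18: (18, -14, 59), (18, 14, 59)  [2]
  a=19..20: none
  a=21: (21, -20, 53), (21, -8, 49), (21, 8, 49), (21, 20, 53)  [4]
  a=22..25: none
  a=26: (26, -2, 39), (26, 2, 39)  [2]
  a=27: (27, -22, 42), (27, 22, 42)  [2]
  a=28..30: none
  a=31: (31, -28, 39), (31, 28, 39)  [2]
  a=32..36: none
Total reduced forms: 1 + 1 + 2 + 2 + 2 + 2 + 2 + 2 + 2 + 4 + 2 + 2 + 2 = 26
h = 26

26


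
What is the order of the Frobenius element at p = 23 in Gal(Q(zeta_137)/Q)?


The Frobenius at p in Gal(Q(zeta_n)/Q) = (Z/nZ)* is the class of p, so its order is ord_137(23), the smallest k >= 1 with 23^k = 1 mod 137.
n = 137 = 137, phi(137) = 136; the order divides phi(n).
Divisors of 136: 1, 2, 4, 8, 17, 34, 68, 136
Repeated squaring mod 137: 23^1 = 23, 23^2 = 118, 23^4 = 87, 23^8 = 34, 23^16 = 60, 23^32 = 38, 23^64 = 74, 23^128 = 133
Test divisors in increasing order:
  k=1: 23^1 = 23 mod 137
  k=2: 23^2 = 118 mod 137
  k=4: 23^4 = 87 mod 137
  k=8: 23^8 = 34 mod 137
  k=17: 23^17 = 60 * 23 = 10 mod 137
  k=34: 23^34 = 38 * 118 = 100 mod 137
  k=68: 23^68 = 74 * 87 = 136 mod 137
  k=136: 23^136 = 133 * 34 = 1 mod 137  <- first divisor giving 1
Order = 136

136


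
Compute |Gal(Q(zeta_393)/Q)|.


|Gal(Q(zeta_393)/Q)| = phi(393)
= 260

260


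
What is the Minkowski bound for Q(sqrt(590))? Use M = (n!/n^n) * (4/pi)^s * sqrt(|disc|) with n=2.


d = 590, d mod 4 = 2, so disc(K) = 4d = 2360; |disc(K)| = 2360
Real quadratic field, so n = 2, s = r2 = 0, r1 = 2
M = (n!/n^n) * (4/pi)^s * sqrt(|disc(K)|) = (2!/2^2) * (4/pi)^0 * sqrt(2360)
= 0.5 * 1.000000 * 48.579831
= 24.2899

24.2899


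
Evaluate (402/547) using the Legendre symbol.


p = 547 is prime, so compute (402/547) with the reciprocity algorithm (Jacobi-symbol steps: pull out 2s via (2/n), flip via reciprocity, reduce):
  pull out 2: (2/547) = -1  (since 547 mod 8 = 3)
  reciprocity: (201/547) -> +(547/201)
  reduce: (145/201)
  reciprocity: (145/201) -> +(201/145)
  reduce: (56/145)
  pull out 2: (2/145) = +1  (since 145 mod 8 = 1)
  pull out 2: (2/145) = +1  (since 145 mod 8 = 1)
  pull out 2: (2/145) = +1  (since 145 mod 8 = 1)
  reciprocity: (7/145) -> +(145/7)
  reduce: (5/7)
  reciprocity: (5/7) -> +(7/5)
  reduce: (2/5)
  pull out 2: (2/5) = -1  (since 5 mod 8 = 5)
  (1/5) = 1
Product of signs = 1
(402/547) = 1

1


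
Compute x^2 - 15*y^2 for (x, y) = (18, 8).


x^2 - d*y^2
= 18^2 - 15*8^2
= 324 - 960
= -636

-636


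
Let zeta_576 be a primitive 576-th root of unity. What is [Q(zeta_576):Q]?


The degree equals Euler's totient phi(576).
576 = 2^6 * 3^2
phi(576) = 192

192


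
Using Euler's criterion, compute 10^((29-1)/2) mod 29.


p = 29 is prime and the exponent is (p-1)/2 = 14, so by Euler's criterion 10^14 = (10/29) = +1 or -1 mod 29.
Compute by square-and-multiply:
  14 = 8 + 4 + 2 (binary 1110)
  Repeated squaring mod 29: 10^1 = 10, 10^2 = 13, 10^4 = 24, 10^8 = 25
  10^14 = 10^8 * 10^4 * 10^2 = 25 * 24 * 13 mod 29
    25 * 24 = 600 = 20 mod 29
    20 * 13 = 260 = 28 mod 29
  10^14 = 28 mod 29
Result 28 = p - 1 = -1 mod 29: 10 is a quadratic non-residue mod 29. As a residue in [0, p-1] the value is 28.
10^14 mod 29 = 28

28


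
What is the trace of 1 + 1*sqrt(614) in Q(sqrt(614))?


Tr(a + b*sqrt(d)) = (a + b*sqrt(d)) + (a - b*sqrt(d)) = 2a
= 2 * (1)
= 2

2


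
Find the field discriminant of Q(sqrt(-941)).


For K = Q(sqrt(d)) with d squarefree: disc(K) = d if d = 1 mod 4, and disc(K) = 4d if d = 2 or 3 mod 4.
Here d = -941, and d mod 4 = 3.
d = 3 mod 4, not 1 (O_K = Z[sqrt(d)]), so disc(K) = 4d = 4 * (-941) = -3764

-3764


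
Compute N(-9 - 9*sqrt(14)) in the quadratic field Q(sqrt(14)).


N(a + b*sqrt(d)) = a^2 - d*b^2
= (-9)^2 - (14)*(-9)^2
= 81 - 1134
= -1053

-1053


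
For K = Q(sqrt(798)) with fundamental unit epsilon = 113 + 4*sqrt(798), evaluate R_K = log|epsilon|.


epsilon = 113 + 4*sqrt(798)
= 225.9956
R = ln(225.9956)
= 5.4205

5.4205


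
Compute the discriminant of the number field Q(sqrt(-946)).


For K = Q(sqrt(d)) with d squarefree: disc(K) = d if d = 1 mod 4, and disc(K) = 4d if d = 2 or 3 mod 4.
Here d = -946, and d mod 4 = 2.
d = 2 mod 4, not 1 (O_K = Z[sqrt(d)]), so disc(K) = 4d = 4 * (-946) = -3784

-3784


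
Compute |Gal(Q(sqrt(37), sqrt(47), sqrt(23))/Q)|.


The 3 square roots of distinct primes are multiplicatively independent over Q,
so [K:Q] = 2^3 and Gal(K/Q) is isomorphic to (Z/2Z)^3.
|Gal| = 2^3 = 8

8


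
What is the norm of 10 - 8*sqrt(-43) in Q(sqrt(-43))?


N(a + b*sqrt(d)) = a^2 - d*b^2
= (10)^2 - (-43)*(-8)^2
= 100 + 2752
= 2852

2852


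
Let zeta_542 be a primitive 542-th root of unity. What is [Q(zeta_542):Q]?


The degree equals Euler's totient phi(542).
542 = 2 * 271
phi(542) = 270

270


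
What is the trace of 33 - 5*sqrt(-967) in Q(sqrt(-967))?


Tr(a + b*sqrt(d)) = (a + b*sqrt(d)) + (a - b*sqrt(d)) = 2a
= 2 * (33)
= 66

66


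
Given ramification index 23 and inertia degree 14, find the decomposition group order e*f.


|D_P| = e * f
= 23 * 14
= 322

322


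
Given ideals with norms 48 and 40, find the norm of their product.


N(IJ) = N(I) * N(J)
= 48 * 40
= 1920

1920


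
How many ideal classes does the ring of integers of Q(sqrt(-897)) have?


K = Q(sqrt(-897)). d mod 4 = 3, so D = disc(K) = 4d = -3588
h(K) equals the number of primitive reduced positive-definite forms (a, b, c) = a*x^2 + b*x*y + c*y^2 with b^2 - 4ac = D,
where reduced means |b| <= a <= c, with b >= 0 whenever |b| = a or a = c, and primitive means gcd(a, b, c) = 1.
Reduced forces 3a^2 <= |D| = 3588, so 1 <= a <= 34; b must have the parity of D, and c = (b^2 - D)/(4a) must be an integer >= a.
Enumerate a = 1..34, b in [-a, a]:
  a=1: (1, 0, 897)  [1]
  a=2: (2, 2, 449)  [1]
  a=3: (3, 0, 299)  [1]
  a=4..5: none
  a=6: (6, 6, 151)  [1]
  a=7..10: none
  a=11: (11, -8, 83), (11, 8, 83)  [2]
  a=12: none
  a=13: (13, 0, 69)  [1]
  a=14..16: none
  a=17: (17, -4, 53), (17, 4, 53)  [2]
  a=18..21: none
  a=22: (22, -14, 43), (22, 14, 43)  [2]
  a=23: (23, 0, 39)  [1]
  a=24..25: none
  a=26: (26, 26, 41)  [1]
  a=27..30: none
  a=31: (31, 16, 31)  [1]
  a=32: none
  a=33: (33, -30, 34), (33, 30, 34)  [2]
  a=34: none
Total reduced forms: 1 + 1 + 1 + 1 + 2 + 1 + 2 + 2 + 1 + 1 + 1 + 2 = 16
h = 16

16


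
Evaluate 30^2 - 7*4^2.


x^2 - d*y^2
= 30^2 - 7*4^2
= 900 - 112
= 788

788


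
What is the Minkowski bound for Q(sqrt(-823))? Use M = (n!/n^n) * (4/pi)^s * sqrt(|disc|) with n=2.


d = -823, d mod 4 = 1, so disc(K) = d = -823; |disc(K)| = 823
Imaginary quadratic field, so n = 2, s = r2 = 1, r1 = 0
M = (n!/n^n) * (4/pi)^s * sqrt(|disc(K)|) = (2!/2^2) * (4/pi)^1 * sqrt(823)
= 0.5 * 1.273240 * 28.687977
= 18.2633

18.2633


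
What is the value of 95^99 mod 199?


p = 199 is prime and the exponent is (p-1)/2 = 99, so by Euler's criterion 95^99 = (95/199) = +1 or -1 mod 199.
Compute by square-and-multiply:
  99 = 64 + 32 + 2 + 1 (binary 1100011)
  Repeated squaring mod 199: 95^1 = 95, 95^2 = 70, 95^4 = 124, 95^8 = 53, 95^16 = 23, 95^32 = 131, 95^64 = 47
  95^99 = 95^64 * 95^32 * 95^2 * 95^1 = 47 * 131 * 70 * 95 mod 199
    47 * 131 = 6157 = 187 mod 199
    187 * 70 = 13090 = 155 mod 199
    155 * 95 = 14725 = 198 mod 199
  95^99 = 198 mod 199
Result 198 = p - 1 = -1 mod 199: 95 is a quadratic non-residue mod 199. As a residue in [0, p-1] the value is 198.
95^99 mod 199 = 198

198


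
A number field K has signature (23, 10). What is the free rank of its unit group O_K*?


By Dirichlet's unit theorem:
rank = r1 + r2 - 1
= 23 + 10 - 1
= 32

32


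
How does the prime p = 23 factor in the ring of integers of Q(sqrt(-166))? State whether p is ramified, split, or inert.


K = Q(sqrt(-166)). Since d mod 4 = 2, disc(K) = -664.
Check p | disc: -664 mod 23 = 3.
p does not divide disc. Compute Legendre symbol (d/p):
18^((23-1)/2) mod 23 = 1
(d/p) = 1, so p splits: (p) = P*P' with e=1, f=1, g=2.
Therefore p is split.

split


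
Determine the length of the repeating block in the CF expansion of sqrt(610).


Run the CF algorithm for sqrt(610).
a_0 = floor(sqrt(610)) = 24; set m_0=0, q_0=1.
Recurrence: m' = q*a - m,  q' = (d - m'^2)/q,  a' = floor((a_0 + m')/q').
  step 1: m=24, q=34, a=1
  step 2: m=10, q=15, a=2
  step 3: m=20, q=14, a=3
  step 4: m=22, q=9, a=5
  step 5: m=23, q=9, a=5
  step 6: m=22, q=14, a=3
  step 7: m=20, q=15, a=2
  step 8: m=10, q=34, a=1
  step 9: m=24, q=1, a=48
a_9 = 2*a_0 = 48, so the period closes here.
sqrt(610) = [24; 1, 2, 3, 5, 5, 3, 2, 1, 48]
Period length = 9

9


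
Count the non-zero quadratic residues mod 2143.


For prime p, the number of non-zero quadratic residues is (p-1)/2.
= (2143-1)/2
= 1071

1071


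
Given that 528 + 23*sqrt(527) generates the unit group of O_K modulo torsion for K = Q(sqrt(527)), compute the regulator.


epsilon = 528 + 23*sqrt(527)
= 1055.9991
R = ln(1055.9991)
= 6.9622

6.9622


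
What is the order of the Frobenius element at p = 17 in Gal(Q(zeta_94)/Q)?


The Frobenius at p in Gal(Q(zeta_n)/Q) = (Z/nZ)* is the class of p, so its order is ord_94(17), the smallest k >= 1 with 17^k = 1 mod 94.
n = 94 = 2 * 47, phi(94) = 46; the order divides phi(n).
Divisors of 46: 1, 2, 23, 46
Repeated squaring mod 94: 17^1 = 17, 17^2 = 7, 17^4 = 49, 17^8 = 51, 17^16 = 63, 17^32 = 21
Test divisors in increasing order:
  k=1: 17^1 = 17 mod 94
  k=2: 17^2 = 7 mod 94
  k=23: 17^23 = 63 * 49 * 7 * 17 = 1 mod 94  <- first divisor giving 1
Order = 23

23


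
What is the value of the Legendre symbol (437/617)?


p = 617 is prime, so compute (437/617) with the reciprocity algorithm (Jacobi-symbol steps: pull out 2s via (2/n), flip via reciprocity, reduce):
  reciprocity: (437/617) -> +(617/437)
  reduce: (180/437)
  pull out 2: (2/437) = -1  (since 437 mod 8 = 5)
  pull out 2: (2/437) = -1  (since 437 mod 8 = 5)
  reciprocity: (45/437) -> +(437/45)
  reduce: (32/45)
  pull out 2: (2/45) = -1  (since 45 mod 8 = 5)
  pull out 2: (2/45) = -1  (since 45 mod 8 = 5)
  pull out 2: (2/45) = -1  (since 45 mod 8 = 5)
  pull out 2: (2/45) = -1  (since 45 mod 8 = 5)
  pull out 2: (2/45) = -1  (since 45 mod 8 = 5)
  (1/45) = 1
Product of signs = -1
(437/617) = -1

-1


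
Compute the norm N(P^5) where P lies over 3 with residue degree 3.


N(P^a) = p^(a*f)
= 3^(5*3)
= 3^15
= 14348907

14348907


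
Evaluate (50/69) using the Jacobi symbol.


Compute (50/69) via quadratic reciprocity:
  pull out 2: (2/69) = -1  (since 69 mod 8 = 5)
  reciprocity: (25/69) -> +(69/25)
  reduce: (19/25)
  reciprocity: (19/25) -> +(25/19)
  reduce: (6/19)
  pull out 2: (2/19) = -1  (since 19 mod 8 = 3)
  reciprocity: (3/19) -> -(19/3)
  reduce: (1/3)
  (1/3) = 1
Product of signs = -1

-1


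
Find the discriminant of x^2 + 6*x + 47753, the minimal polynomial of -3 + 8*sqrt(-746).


The element -3 + 8*sqrt(-746) has minimal polynomial:
x^2 + 6*x + 47753
Discriminant = (6)^2 - 4*(47753)
= 36 - 191012
= -190976

-190976


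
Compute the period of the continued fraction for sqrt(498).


Run the CF algorithm for sqrt(498).
a_0 = floor(sqrt(498)) = 22; set m_0=0, q_0=1.
Recurrence: m' = q*a - m,  q' = (d - m'^2)/q,  a' = floor((a_0 + m')/q').
  step 1: m=22, q=14, a=3
  step 2: m=20, q=7, a=6
  step 3: m=22, q=2, a=22
  step 4: m=22, q=7, a=6
  step 5: m=20, q=14, a=3
  step 6: m=22, q=1, a=44
a_6 = 2*a_0 = 44, so the period closes here.
sqrt(498) = [22; 3, 6, 22, 6, 3, 44]
Period length = 6

6


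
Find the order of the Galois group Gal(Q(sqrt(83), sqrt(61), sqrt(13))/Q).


The 3 square roots of distinct primes are multiplicatively independent over Q,
so [K:Q] = 2^3 and Gal(K/Q) is isomorphic to (Z/2Z)^3.
|Gal| = 2^3 = 8

8


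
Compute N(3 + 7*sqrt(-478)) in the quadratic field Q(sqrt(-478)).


N(a + b*sqrt(d)) = a^2 - d*b^2
= (3)^2 - (-478)*(7)^2
= 9 + 23422
= 23431

23431


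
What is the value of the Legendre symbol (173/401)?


p = 401 is prime, so compute (173/401) with the reciprocity algorithm (Jacobi-symbol steps: pull out 2s via (2/n), flip via reciprocity, reduce):
  reciprocity: (173/401) -> +(401/173)
  reduce: (55/173)
  reciprocity: (55/173) -> +(173/55)
  reduce: (8/55)
  pull out 2: (2/55) = +1  (since 55 mod 8 = 7)
  pull out 2: (2/55) = +1  (since 55 mod 8 = 7)
  pull out 2: (2/55) = +1  (since 55 mod 8 = 7)
  (1/55) = 1
Product of signs = 1
(173/401) = 1

1


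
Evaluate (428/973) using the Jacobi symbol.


Compute (428/973) via quadratic reciprocity:
  pull out 2: (2/973) = -1  (since 973 mod 8 = 5)
  pull out 2: (2/973) = -1  (since 973 mod 8 = 5)
  reciprocity: (107/973) -> +(973/107)
  reduce: (10/107)
  pull out 2: (2/107) = -1  (since 107 mod 8 = 3)
  reciprocity: (5/107) -> +(107/5)
  reduce: (2/5)
  pull out 2: (2/5) = -1  (since 5 mod 8 = 5)
  (1/5) = 1
Product of signs = 1

1


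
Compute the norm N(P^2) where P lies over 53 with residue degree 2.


N(P^a) = p^(a*f)
= 53^(2*2)
= 53^4
= 7890481

7890481


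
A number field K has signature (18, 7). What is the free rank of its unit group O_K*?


By Dirichlet's unit theorem:
rank = r1 + r2 - 1
= 18 + 7 - 1
= 24

24


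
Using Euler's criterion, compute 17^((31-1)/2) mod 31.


p = 31 is prime and the exponent is (p-1)/2 = 15, so by Euler's criterion 17^15 = (17/31) = +1 or -1 mod 31.
Compute by square-and-multiply:
  15 = 8 + 4 + 2 + 1 (binary 1111)
  Repeated squaring mod 31: 17^1 = 17, 17^2 = 10, 17^4 = 7, 17^8 = 18
  17^15 = 17^8 * 17^4 * 17^2 * 17^1 = 18 * 7 * 10 * 17 mod 31
    18 * 7 = 126 = 2 mod 31
    2 * 10 = 20 = 20 mod 31
    20 * 17 = 340 = 30 mod 31
  17^15 = 30 mod 31
Result 30 = p - 1 = -1 mod 31: 17 is a quadratic non-residue mod 31. As a residue in [0, p-1] the value is 30.
17^15 mod 31 = 30

30


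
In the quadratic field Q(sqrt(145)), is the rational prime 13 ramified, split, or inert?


K = Q(sqrt(145)). Since d mod 4 = 1, disc(K) = 145.
Check p | disc: 145 mod 13 = 2.
p does not divide disc. Compute Legendre symbol (d/p):
2^((13-1)/2) mod 13 = -1
(d/p) = -1, so p is inert: (p) stays prime with e=1, f=2, g=1.
Therefore p is inert.

inert


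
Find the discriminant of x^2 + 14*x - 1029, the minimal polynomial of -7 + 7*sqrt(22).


The element -7 + 7*sqrt(22) has minimal polynomial:
x^2 + 14*x - 1029
Discriminant = (14)^2 - 4*(-1029)
= 196 + 4116
= 4312

4312


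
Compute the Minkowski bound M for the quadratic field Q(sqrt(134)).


d = 134, d mod 4 = 2, so disc(K) = 4d = 536; |disc(K)| = 536
Real quadratic field, so n = 2, s = r2 = 0, r1 = 2
M = (n!/n^n) * (4/pi)^s * sqrt(|disc(K)|) = (2!/2^2) * (4/pi)^0 * sqrt(536)
= 0.5 * 1.000000 * 23.151674
= 11.5758

11.5758


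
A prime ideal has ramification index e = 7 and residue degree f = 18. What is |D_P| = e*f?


|D_P| = e * f
= 7 * 18
= 126

126


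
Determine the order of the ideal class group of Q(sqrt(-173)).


K = Q(sqrt(-173)). d mod 4 = 3, so D = disc(K) = 4d = -692
h(K) equals the number of primitive reduced positive-definite forms (a, b, c) = a*x^2 + b*x*y + c*y^2 with b^2 - 4ac = D,
where reduced means |b| <= a <= c, with b >= 0 whenever |b| = a or a = c, and primitive means gcd(a, b, c) = 1.
Reduced forces 3a^2 <= |D| = 692, so 1 <= a <= 15; b must have the parity of D, and c = (b^2 - D)/(4a) must be an integer >= a.
Enumerate a = 1..15, b in [-a, a]:
  a=1: (1, 0, 173)  [1]
  a=2: (2, 2, 87)  [1]
  a=3: (3, -2, 58), (3, 2, 58)  [2]
  a=4..5: none
  a=6: (6, -2, 29), (6, 2, 29)  [2]
  a=7: (7, -6, 26), (7, 6, 26)  [2]
  a=8: none
  a=9: (9, -8, 21), (9, 8, 21)  [2]
  a=10: none
  a=11: (11, -10, 18), (11, 10, 18)  [2]
  a=12: none
  a=13: (13, -6, 14), (13, 6, 14)  [2]
  a=14..15: none
Total reduced forms: 1 + 1 + 2 + 2 + 2 + 2 + 2 + 2 = 14
h = 14

14


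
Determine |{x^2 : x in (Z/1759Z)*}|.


For prime p, the number of non-zero quadratic residues is (p-1)/2.
= (1759-1)/2
= 879

879


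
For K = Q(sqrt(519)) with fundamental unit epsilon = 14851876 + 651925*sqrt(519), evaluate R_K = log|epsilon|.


epsilon = 14851876 + 651925*sqrt(519)
= 2.9704e+07
R = ln(2.9704e+07)
= 17.2068

17.2068


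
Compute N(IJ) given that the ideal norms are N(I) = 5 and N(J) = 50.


N(IJ) = N(I) * N(J)
= 5 * 50
= 250

250


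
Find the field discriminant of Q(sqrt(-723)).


For K = Q(sqrt(d)) with d squarefree: disc(K) = d if d = 1 mod 4, and disc(K) = 4d if d = 2 or 3 mod 4.
Here d = -723, and d mod 4 = 1.
d = 1 mod 4 (O_K = Z[(1+sqrt(d))/2]), so disc(K) = d = -723

-723


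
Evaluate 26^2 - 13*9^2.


x^2 - d*y^2
= 26^2 - 13*9^2
= 676 - 1053
= -377

-377


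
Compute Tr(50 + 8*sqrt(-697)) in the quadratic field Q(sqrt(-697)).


Tr(a + b*sqrt(d)) = (a + b*sqrt(d)) + (a - b*sqrt(d)) = 2a
= 2 * (50)
= 100

100


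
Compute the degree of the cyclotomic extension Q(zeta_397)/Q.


The degree equals Euler's totient phi(397).
397 = 397
phi(397) = 396

396


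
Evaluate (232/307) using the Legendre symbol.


p = 307 is prime, so compute (232/307) with the reciprocity algorithm (Jacobi-symbol steps: pull out 2s via (2/n), flip via reciprocity, reduce):
  pull out 2: (2/307) = -1  (since 307 mod 8 = 3)
  pull out 2: (2/307) = -1  (since 307 mod 8 = 3)
  pull out 2: (2/307) = -1  (since 307 mod 8 = 3)
  reciprocity: (29/307) -> +(307/29)
  reduce: (17/29)
  reciprocity: (17/29) -> +(29/17)
  reduce: (12/17)
  pull out 2: (2/17) = +1  (since 17 mod 8 = 1)
  pull out 2: (2/17) = +1  (since 17 mod 8 = 1)
  reciprocity: (3/17) -> +(17/3)
  reduce: (2/3)
  pull out 2: (2/3) = -1  (since 3 mod 8 = 3)
  (1/3) = 1
Product of signs = 1
(232/307) = 1

1


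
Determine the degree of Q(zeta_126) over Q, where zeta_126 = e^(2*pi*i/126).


The degree equals Euler's totient phi(126).
126 = 2 * 3^2 * 7
phi(126) = 36

36


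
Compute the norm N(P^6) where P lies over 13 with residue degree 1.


N(P^a) = p^(a*f)
= 13^(6*1)
= 13^6
= 4826809

4826809


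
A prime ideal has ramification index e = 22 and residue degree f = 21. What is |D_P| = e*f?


|D_P| = e * f
= 22 * 21
= 462

462


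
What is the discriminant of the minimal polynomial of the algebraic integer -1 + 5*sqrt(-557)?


The element -1 + 5*sqrt(-557) has minimal polynomial:
x^2 + 2*x + 13926
Discriminant = (2)^2 - 4*(13926)
= 4 - 55704
= -55700

-55700


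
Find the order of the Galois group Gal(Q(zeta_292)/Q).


|Gal(Q(zeta_292)/Q)| = phi(292)
= 144

144


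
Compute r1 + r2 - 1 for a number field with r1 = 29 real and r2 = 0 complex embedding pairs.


By Dirichlet's unit theorem:
rank = r1 + r2 - 1
= 29 + 0 - 1
= 28

28


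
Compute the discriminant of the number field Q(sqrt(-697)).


For K = Q(sqrt(d)) with d squarefree: disc(K) = d if d = 1 mod 4, and disc(K) = 4d if d = 2 or 3 mod 4.
Here d = -697, and d mod 4 = 3.
d = 3 mod 4, not 1 (O_K = Z[sqrt(d)]), so disc(K) = 4d = 4 * (-697) = -2788

-2788


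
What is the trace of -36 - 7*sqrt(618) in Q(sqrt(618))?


Tr(a + b*sqrt(d)) = (a + b*sqrt(d)) + (a - b*sqrt(d)) = 2a
= 2 * (-36)
= -72

-72


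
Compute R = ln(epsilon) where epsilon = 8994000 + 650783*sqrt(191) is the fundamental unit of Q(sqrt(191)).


epsilon = 8994000 + 650783*sqrt(191)
= 1.7988e+07
R = ln(1.7988e+07)
= 16.7052

16.7052


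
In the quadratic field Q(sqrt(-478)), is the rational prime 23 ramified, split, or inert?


K = Q(sqrt(-478)). Since d mod 4 = 2, disc(K) = -1912.
Check p | disc: -1912 mod 23 = 20.
p does not divide disc. Compute Legendre symbol (d/p):
5^((23-1)/2) mod 23 = -1
(d/p) = -1, so p is inert: (p) stays prime with e=1, f=2, g=1.
Therefore p is inert.

inert


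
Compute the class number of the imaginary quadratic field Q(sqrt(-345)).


K = Q(sqrt(-345)). d mod 4 = 3, so D = disc(K) = 4d = -1380
h(K) equals the number of primitive reduced positive-definite forms (a, b, c) = a*x^2 + b*x*y + c*y^2 with b^2 - 4ac = D,
where reduced means |b| <= a <= c, with b >= 0 whenever |b| = a or a = c, and primitive means gcd(a, b, c) = 1.
Reduced forces 3a^2 <= |D| = 1380, so 1 <= a <= 21; b must have the parity of D, and c = (b^2 - D)/(4a) must be an integer >= a.
Enumerate a = 1..21, b in [-a, a]:
  a=1: (1, 0, 345)  [1]
  a=2: (2, 2, 173)  [1]
  a=3: (3, 0, 115)  [1]
  a=4: none
  a=5: (5, 0, 69)  [1]
  a=6: (6, 6, 59)  [1]
  a=7..9: none
  a=10: (10, 10, 37)  [1]
  a=11..14: none
  a=15: (15, 0, 23)  [1]
  a=16..18: none
  a=19: (19, 8, 19)  [1]
  a=20..21: none
Total reduced forms: 1 + 1 + 1 + 1 + 1 + 1 + 1 + 1 = 8
h = 8

8


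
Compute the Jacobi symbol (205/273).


Compute (205/273) via quadratic reciprocity:
  reciprocity: (205/273) -> +(273/205)
  reduce: (68/205)
  pull out 2: (2/205) = -1  (since 205 mod 8 = 5)
  pull out 2: (2/205) = -1  (since 205 mod 8 = 5)
  reciprocity: (17/205) -> +(205/17)
  reduce: (1/17)
  (1/17) = 1
Product of signs = 1

1


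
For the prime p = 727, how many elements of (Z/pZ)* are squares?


For prime p, the number of non-zero quadratic residues is (p-1)/2.
= (727-1)/2
= 363

363


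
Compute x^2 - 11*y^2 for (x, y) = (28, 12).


x^2 - d*y^2
= 28^2 - 11*12^2
= 784 - 1584
= -800

-800


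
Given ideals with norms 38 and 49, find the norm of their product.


N(IJ) = N(I) * N(J)
= 38 * 49
= 1862

1862


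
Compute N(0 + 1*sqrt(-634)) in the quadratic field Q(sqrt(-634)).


N(a + b*sqrt(d)) = a^2 - d*b^2
= (0)^2 - (-634)*(1)^2
= 0 + 634
= 634

634


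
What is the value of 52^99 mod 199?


p = 199 is prime and the exponent is (p-1)/2 = 99, so by Euler's criterion 52^99 = (52/199) = +1 or -1 mod 199.
Compute by square-and-multiply:
  99 = 64 + 32 + 2 + 1 (binary 1100011)
  Repeated squaring mod 199: 52^1 = 52, 52^2 = 117, 52^4 = 157, 52^8 = 172, 52^16 = 132, 52^32 = 111, 52^64 = 182
  52^99 = 52^64 * 52^32 * 52^2 * 52^1 = 182 * 111 * 117 * 52 mod 199
    182 * 111 = 20202 = 103 mod 199
    103 * 117 = 12051 = 111 mod 199
    111 * 52 = 5772 = 1 mod 199
  52^99 = 1 mod 199
Result 1: 52 is a quadratic residue mod 199.
52^99 mod 199 = 1

1


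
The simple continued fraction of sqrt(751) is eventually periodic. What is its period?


Run the CF algorithm for sqrt(751).
a_0 = floor(sqrt(751)) = 27; set m_0=0, q_0=1.
Recurrence: m' = q*a - m,  q' = (d - m'^2)/q,  a' = floor((a_0 + m')/q').
  step 1: m=27, q=22, a=2
  step 2: m=17, q=21, a=2
  step 3: m=25, q=6, a=8
  step 4: m=23, q=37, a=1
  step 5: m=14, q=15, a=2
  step 6: m=16, q=33, a=1
  step 7: m=17, q=14, a=3
  step 8: m=25, q=9, a=5
  step 9: m=20, q=39, a=1
  step 10: m=19, q=10, a=4
  step 11: m=21, q=31, a=1
  step 12: m=10, q=21, a=1
  step 13: m=11, q=30, a=1
  step 14: m=19, q=13, a=3
  step 15: m=20, q=27, a=1
  step 16: m=7, q=26, a=1
  step 17: m=19, q=15, a=3
  step 18: m=26, q=5, a=10
  step 19: m=24, q=35, a=1
  step 20: m=11, q=18, a=2
  step 21: m=25, q=7, a=7
  step 22: m=24, q=25, a=2
  step 23: m=26, q=3, a=17
  step 24: m=25, q=42, a=1
  step 25: m=17, q=11, a=4
  step 26: m=27, q=2, a=27
  step 27: m=27, q=11, a=4
  step 28: m=17, q=42, a=1
  step 29: m=25, q=3, a=17
  step 30: m=26, q=25, a=2
  step 31: m=24, q=7, a=7
  step 32: m=25, q=18, a=2
  step 33: m=11, q=35, a=1
  step 34: m=24, q=5, a=10
  step 35: m=26, q=15, a=3
  step 36: m=19, q=26, a=1
  step 37: m=7, q=27, a=1
  step 38: m=20, q=13, a=3
  step 39: m=19, q=30, a=1
  step 40: m=11, q=21, a=1
  step 41: m=10, q=31, a=1
  step 42: m=21, q=10, a=4
  step 43: m=19, q=39, a=1
  step 44: m=20, q=9, a=5
  step 45: m=25, q=14, a=3
  step 46: m=17, q=33, a=1
  step 47: m=16, q=15, a=2
  step 48: m=14, q=37, a=1
  step 49: m=23, q=6, a=8
  step 50: m=25, q=21, a=2
  step 51: m=17, q=22, a=2
  step 52: m=27, q=1, a=54
a_52 = 2*a_0 = 54, so the period closes here.
sqrt(751) = [27; 2, 2, 8, 1, 2, 1, 3, 5, 1, 4, 1, 1, 1, 3, 1, 1, 3, 10, 1, 2, 7, 2, 17, 1, 4, 27, 4, 1, 17, 2, 7, 2, 1, 10, 3, 1, 1, 3, 1, 1, 1, 4, 1, 5, 3, 1, 2, 1, 8, 2, 2, 54]
Period length = 52

52


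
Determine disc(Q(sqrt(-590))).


For K = Q(sqrt(d)) with d squarefree: disc(K) = d if d = 1 mod 4, and disc(K) = 4d if d = 2 or 3 mod 4.
Here d = -590, and d mod 4 = 2.
d = 2 mod 4, not 1 (O_K = Z[sqrt(d)]), so disc(K) = 4d = 4 * (-590) = -2360

-2360


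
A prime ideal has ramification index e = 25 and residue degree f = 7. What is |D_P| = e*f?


|D_P| = e * f
= 25 * 7
= 175

175


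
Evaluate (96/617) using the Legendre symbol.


p = 617 is prime, so compute (96/617) with the reciprocity algorithm (Jacobi-symbol steps: pull out 2s via (2/n), flip via reciprocity, reduce):
  pull out 2: (2/617) = +1  (since 617 mod 8 = 1)
  pull out 2: (2/617) = +1  (since 617 mod 8 = 1)
  pull out 2: (2/617) = +1  (since 617 mod 8 = 1)
  pull out 2: (2/617) = +1  (since 617 mod 8 = 1)
  pull out 2: (2/617) = +1  (since 617 mod 8 = 1)
  reciprocity: (3/617) -> +(617/3)
  reduce: (2/3)
  pull out 2: (2/3) = -1  (since 3 mod 8 = 3)
  (1/3) = 1
Product of signs = -1
(96/617) = -1

-1


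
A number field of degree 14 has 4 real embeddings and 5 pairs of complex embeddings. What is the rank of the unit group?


By Dirichlet's unit theorem:
rank = r1 + r2 - 1
= 4 + 5 - 1
= 8

8


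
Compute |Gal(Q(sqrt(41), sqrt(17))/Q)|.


The 2 square roots of distinct primes are multiplicatively independent over Q,
so [K:Q] = 2^2 and Gal(K/Q) is isomorphic to (Z/2Z)^2.
|Gal| = 2^2 = 4

4


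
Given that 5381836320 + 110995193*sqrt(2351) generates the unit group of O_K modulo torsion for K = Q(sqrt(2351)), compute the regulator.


epsilon = 5381836320 + 110995193*sqrt(2351)
= 1.0764e+10
R = ln(1.0764e+10)
= 23.0994

23.0994


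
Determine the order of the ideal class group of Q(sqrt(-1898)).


K = Q(sqrt(-1898)). d mod 4 = 2, so D = disc(K) = 4d = -7592
h(K) equals the number of primitive reduced positive-definite forms (a, b, c) = a*x^2 + b*x*y + c*y^2 with b^2 - 4ac = D,
where reduced means |b| <= a <= c, with b >= 0 whenever |b| = a or a = c, and primitive means gcd(a, b, c) = 1.
Reduced forces 3a^2 <= |D| = 7592, so 1 <= a <= 50; b must have the parity of D, and c = (b^2 - D)/(4a) must be an integer >= a.
Enumerate a = 1..50, b in [-a, a]:
  a=1: (1, 0, 1898)  [1]
  a=2: (2, 0, 949)  [1]
  a=3: (3, -2, 633), (3, 2, 633)  [2]
  a=4..5: none
  a=6: (6, -4, 317), (6, 4, 317)  [2]
  a=7..8: none
  a=9: (9, -2, 211), (9, 2, 211)  [2]
  a=10: none
  a=11: (11, -8, 174), (11, 8, 174)  [2]
  a=12: none
  a=13: (13, 0, 146)  [1]
  a=14..17: none
  a=18: (18, -16, 109), (18, 16, 109)  [2]
  a=19..21: none
  a=22: (22, -8, 87), (22, 8, 87)  [2]
  a=23..25: none
  a=26: (26, 0, 73)  [1]
  a=27: (27, -20, 74), (27, 20, 74)  [2]
  a=28: none
  a=29: (29, -8, 66), (29, 8, 66)  [2]
  a=30..32: none
  a=33: (33, -14, 59), (33, -8, 58), (33, 8, 58), (33, 14, 59)  [4]
  a=34..36: none
  a=37: (37, -20, 54), (37, 20, 54)  [2]
  a=38: none
  a=39: (39, -26, 53), (39, 26, 53)  [2]
  a=40..50: none
Total reduced forms: 1 + 1 + 2 + 2 + 2 + 2 + 1 + 2 + 2 + 1 + 2 + 2 + 4 + 2 + 2 = 28
h = 28

28


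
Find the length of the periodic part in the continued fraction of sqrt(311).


Run the CF algorithm for sqrt(311).
a_0 = floor(sqrt(311)) = 17; set m_0=0, q_0=1.
Recurrence: m' = q*a - m,  q' = (d - m'^2)/q,  a' = floor((a_0 + m')/q').
  step 1: m=17, q=22, a=1
  step 2: m=5, q=13, a=1
  step 3: m=8, q=19, a=1
  step 4: m=11, q=10, a=2
  step 5: m=9, q=23, a=1
  step 6: m=14, q=5, a=6
  step 7: m=16, q=11, a=3
  step 8: m=17, q=2, a=17
  step 9: m=17, q=11, a=3
  step 10: m=16, q=5, a=6
  step 11: m=14, q=23, a=1
  step 12: m=9, q=10, a=2
  step 13: m=11, q=19, a=1
  step 14: m=8, q=13, a=1
  step 15: m=5, q=22, a=1
  step 16: m=17, q=1, a=34
a_16 = 2*a_0 = 34, so the period closes here.
sqrt(311) = [17; 1, 1, 1, 2, 1, 6, 3, 17, 3, 6, 1, 2, 1, 1, 1, 34]
Period length = 16

16


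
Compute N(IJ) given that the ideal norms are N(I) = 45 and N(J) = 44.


N(IJ) = N(I) * N(J)
= 45 * 44
= 1980

1980


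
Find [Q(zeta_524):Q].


The degree equals Euler's totient phi(524).
524 = 2^2 * 131
phi(524) = 260

260


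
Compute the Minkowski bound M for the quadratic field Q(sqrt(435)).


d = 435, d mod 4 = 3, so disc(K) = 4d = 1740; |disc(K)| = 1740
Real quadratic field, so n = 2, s = r2 = 0, r1 = 2
M = (n!/n^n) * (4/pi)^s * sqrt(|disc(K)|) = (2!/2^2) * (4/pi)^0 * sqrt(1740)
= 0.5 * 1.000000 * 41.713307
= 20.8567

20.8567


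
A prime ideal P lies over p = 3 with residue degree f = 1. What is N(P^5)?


N(P^a) = p^(a*f)
= 3^(5*1)
= 3^5
= 243

243


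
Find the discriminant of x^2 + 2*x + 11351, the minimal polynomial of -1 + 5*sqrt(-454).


The element -1 + 5*sqrt(-454) has minimal polynomial:
x^2 + 2*x + 11351
Discriminant = (2)^2 - 4*(11351)
= 4 - 45404
= -45400

-45400


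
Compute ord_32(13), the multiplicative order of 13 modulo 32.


We want ord_32(13), the smallest k >= 1 with 13^k = 1 mod 32.
n = 32 = 2^5, phi(32) = 16; the order divides phi(n).
Divisors of 16: 1, 2, 4, 8, 16
Repeated squaring mod 32: 13^1 = 13, 13^2 = 9, 13^4 = 17, 13^8 = 1, 13^16 = 1
Test divisors in increasing order:
  k=1: 13^1 = 13 mod 32
  k=2: 13^2 = 9 mod 32
  k=4: 13^4 = 17 mod 32
  k=8: 13^8 = 1 mod 32  <- first divisor giving 1
Order = 8

8


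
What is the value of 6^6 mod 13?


p = 13 is prime and the exponent is (p-1)/2 = 6, so by Euler's criterion 6^6 = (6/13) = +1 or -1 mod 13.
Compute by square-and-multiply:
  6 = 4 + 2 (binary 110)
  Repeated squaring mod 13: 6^1 = 6, 6^2 = 10, 6^4 = 9
  6^6 = 6^4 * 6^2 = 9 * 10 mod 13
    9 * 10 = 90 = 12 mod 13
  6^6 = 12 mod 13
Result 12 = p - 1 = -1 mod 13: 6 is a quadratic non-residue mod 13. As a residue in [0, p-1] the value is 12.
6^6 mod 13 = 12

12


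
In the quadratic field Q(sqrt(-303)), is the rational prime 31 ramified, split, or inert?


K = Q(sqrt(-303)). Since d mod 4 = 1, disc(K) = -303.
Check p | disc: -303 mod 31 = 7.
p does not divide disc. Compute Legendre symbol (d/p):
7^((31-1)/2) mod 31 = 1
(d/p) = 1, so p splits: (p) = P*P' with e=1, f=1, g=2.
Therefore p is split.

split


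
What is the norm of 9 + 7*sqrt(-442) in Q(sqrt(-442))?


N(a + b*sqrt(d)) = a^2 - d*b^2
= (9)^2 - (-442)*(7)^2
= 81 + 21658
= 21739

21739


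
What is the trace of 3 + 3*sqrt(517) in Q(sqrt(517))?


Tr(a + b*sqrt(d)) = (a + b*sqrt(d)) + (a - b*sqrt(d)) = 2a
= 2 * (3)
= 6

6


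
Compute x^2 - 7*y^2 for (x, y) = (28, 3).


x^2 - d*y^2
= 28^2 - 7*3^2
= 784 - 63
= 721

721


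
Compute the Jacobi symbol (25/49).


Compute (25/49) via quadratic reciprocity:
  reciprocity: (25/49) -> +(49/25)
  reduce: (24/25)
  pull out 2: (2/25) = +1  (since 25 mod 8 = 1)
  pull out 2: (2/25) = +1  (since 25 mod 8 = 1)
  pull out 2: (2/25) = +1  (since 25 mod 8 = 1)
  reciprocity: (3/25) -> +(25/3)
  reduce: (1/3)
  (1/3) = 1
Product of signs = 1

1


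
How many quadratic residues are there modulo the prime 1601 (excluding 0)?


For prime p, the number of non-zero quadratic residues is (p-1)/2.
= (1601-1)/2
= 800

800


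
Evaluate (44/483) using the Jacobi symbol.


Compute (44/483) via quadratic reciprocity:
  pull out 2: (2/483) = -1  (since 483 mod 8 = 3)
  pull out 2: (2/483) = -1  (since 483 mod 8 = 3)
  reciprocity: (11/483) -> -(483/11)
  reduce: (10/11)
  pull out 2: (2/11) = -1  (since 11 mod 8 = 3)
  reciprocity: (5/11) -> +(11/5)
  reduce: (1/5)
  (1/5) = 1
Product of signs = 1

1


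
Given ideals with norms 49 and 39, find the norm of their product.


N(IJ) = N(I) * N(J)
= 49 * 39
= 1911

1911


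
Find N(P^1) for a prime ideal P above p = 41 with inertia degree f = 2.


N(P^a) = p^(a*f)
= 41^(1*2)
= 41^2
= 1681

1681


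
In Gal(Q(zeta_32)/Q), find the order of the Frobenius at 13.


The Frobenius at p in Gal(Q(zeta_n)/Q) = (Z/nZ)* is the class of p, so its order is ord_32(13), the smallest k >= 1 with 13^k = 1 mod 32.
n = 32 = 2^5, phi(32) = 16; the order divides phi(n).
Divisors of 16: 1, 2, 4, 8, 16
Repeated squaring mod 32: 13^1 = 13, 13^2 = 9, 13^4 = 17, 13^8 = 1, 13^16 = 1
Test divisors in increasing order:
  k=1: 13^1 = 13 mod 32
  k=2: 13^2 = 9 mod 32
  k=4: 13^4 = 17 mod 32
  k=8: 13^8 = 1 mod 32  <- first divisor giving 1
Order = 8

8


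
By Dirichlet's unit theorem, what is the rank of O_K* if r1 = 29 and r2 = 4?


By Dirichlet's unit theorem:
rank = r1 + r2 - 1
= 29 + 4 - 1
= 32

32


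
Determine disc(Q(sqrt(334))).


For K = Q(sqrt(d)) with d squarefree: disc(K) = d if d = 1 mod 4, and disc(K) = 4d if d = 2 or 3 mod 4.
Here d = 334, and d mod 4 = 2.
d = 2 mod 4, not 1 (O_K = Z[sqrt(d)]), so disc(K) = 4d = 4 * (334) = 1336

1336


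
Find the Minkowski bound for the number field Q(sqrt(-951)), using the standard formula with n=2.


d = -951, d mod 4 = 1, so disc(K) = d = -951; |disc(K)| = 951
Imaginary quadratic field, so n = 2, s = r2 = 1, r1 = 0
M = (n!/n^n) * (4/pi)^s * sqrt(|disc(K)|) = (2!/2^2) * (4/pi)^1 * sqrt(951)
= 0.5 * 1.273240 * 30.838288
= 19.6323

19.6323


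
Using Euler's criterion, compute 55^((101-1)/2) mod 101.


p = 101 is prime and the exponent is (p-1)/2 = 50, so by Euler's criterion 55^50 = (55/101) = +1 or -1 mod 101.
Compute by square-and-multiply:
  50 = 32 + 16 + 2 (binary 110010)
  Repeated squaring mod 101: 55^1 = 55, 55^2 = 96, 55^4 = 25, 55^8 = 19, 55^16 = 58, 55^32 = 31
  55^50 = 55^32 * 55^16 * 55^2 = 31 * 58 * 96 mod 101
    31 * 58 = 1798 = 81 mod 101
    81 * 96 = 7776 = 100 mod 101
  55^50 = 100 mod 101
Result 100 = p - 1 = -1 mod 101: 55 is a quadratic non-residue mod 101. As a residue in [0, p-1] the value is 100.
55^50 mod 101 = 100

100


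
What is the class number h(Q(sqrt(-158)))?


K = Q(sqrt(-158)). d mod 4 = 2, so D = disc(K) = 4d = -632
h(K) equals the number of primitive reduced positive-definite forms (a, b, c) = a*x^2 + b*x*y + c*y^2 with b^2 - 4ac = D,
where reduced means |b| <= a <= c, with b >= 0 whenever |b| = a or a = c, and primitive means gcd(a, b, c) = 1.
Reduced forces 3a^2 <= |D| = 632, so 1 <= a <= 14; b must have the parity of D, and c = (b^2 - D)/(4a) must be an integer >= a.
Enumerate a = 1..14, b in [-a, a]:
  a=1: (1, 0, 158)  [1]
  a=2: (2, 0, 79)  [1]
  a=3: (3, -2, 53), (3, 2, 53)  [2]
  a=4..5: none
  a=6: (6, -4, 27), (6, 4, 27)  [2]
  a=7..8: none
  a=9: (9, -4, 18), (9, 4, 18)  [2]
  a=10..14: none
Total reduced forms: 1 + 1 + 2 + 2 + 2 = 8
h = 8

8


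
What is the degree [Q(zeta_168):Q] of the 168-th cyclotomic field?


The degree equals Euler's totient phi(168).
168 = 2^3 * 3 * 7
phi(168) = 48

48


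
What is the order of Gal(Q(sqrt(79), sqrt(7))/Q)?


The 2 square roots of distinct primes are multiplicatively independent over Q,
so [K:Q] = 2^2 and Gal(K/Q) is isomorphic to (Z/2Z)^2.
|Gal| = 2^2 = 4

4


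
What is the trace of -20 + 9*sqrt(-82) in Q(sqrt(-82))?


Tr(a + b*sqrt(d)) = (a + b*sqrt(d)) + (a - b*sqrt(d)) = 2a
= 2 * (-20)
= -40

-40


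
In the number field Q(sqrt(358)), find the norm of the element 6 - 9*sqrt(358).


N(a + b*sqrt(d)) = a^2 - d*b^2
= (6)^2 - (358)*(-9)^2
= 36 - 28998
= -28962

-28962


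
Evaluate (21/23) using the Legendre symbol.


p = 23 is prime, so compute (21/23) with the reciprocity algorithm (Jacobi-symbol steps: pull out 2s via (2/n), flip via reciprocity, reduce):
  reciprocity: (21/23) -> +(23/21)
  reduce: (2/21)
  pull out 2: (2/21) = -1  (since 21 mod 8 = 5)
  (1/21) = 1
Product of signs = -1
(21/23) = -1

-1


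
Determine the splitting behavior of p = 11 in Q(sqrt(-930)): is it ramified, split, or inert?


K = Q(sqrt(-930)). Since d mod 4 = 2, disc(K) = -3720.
Check p | disc: -3720 mod 11 = 9.
p does not divide disc. Compute Legendre symbol (d/p):
5^((11-1)/2) mod 11 = 1
(d/p) = 1, so p splits: (p) = P*P' with e=1, f=1, g=2.
Therefore p is split.

split


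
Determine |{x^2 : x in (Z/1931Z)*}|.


For prime p, the number of non-zero quadratic residues is (p-1)/2.
= (1931-1)/2
= 965

965


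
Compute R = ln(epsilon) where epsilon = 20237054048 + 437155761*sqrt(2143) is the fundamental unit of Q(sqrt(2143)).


epsilon = 20237054048 + 437155761*sqrt(2143)
= 4.0474e+10
R = ln(4.0474e+10)
= 24.4239

24.4239


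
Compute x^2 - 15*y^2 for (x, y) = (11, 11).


x^2 - d*y^2
= 11^2 - 15*11^2
= 121 - 1815
= -1694

-1694


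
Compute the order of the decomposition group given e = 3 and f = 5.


|D_P| = e * f
= 3 * 5
= 15

15


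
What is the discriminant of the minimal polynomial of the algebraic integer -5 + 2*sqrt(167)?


The element -5 + 2*sqrt(167) has minimal polynomial:
x^2 + 10*x - 643
Discriminant = (10)^2 - 4*(-643)
= 100 + 2572
= 2672

2672


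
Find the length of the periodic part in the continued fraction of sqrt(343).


Run the CF algorithm for sqrt(343).
a_0 = floor(sqrt(343)) = 18; set m_0=0, q_0=1.
Recurrence: m' = q*a - m,  q' = (d - m'^2)/q,  a' = floor((a_0 + m')/q').
  step 1: m=18, q=19, a=1
  step 2: m=1, q=18, a=1
  step 3: m=17, q=3, a=11
  step 4: m=16, q=29, a=1
  step 5: m=13, q=6, a=5
  step 6: m=17, q=9, a=3
  step 7: m=10, q=27, a=1
  step 8: m=17, q=2, a=17
  step 9: m=17, q=27, a=1
  step 10: m=10, q=9, a=3
  step 11: m=17, q=6, a=5
  step 12: m=13, q=29, a=1
  step 13: m=16, q=3, a=11
  step 14: m=17, q=18, a=1
  step 15: m=1, q=19, a=1
  step 16: m=18, q=1, a=36
a_16 = 2*a_0 = 36, so the period closes here.
sqrt(343) = [18; 1, 1, 11, 1, 5, 3, 1, 17, 1, 3, 5, 1, 11, 1, 1, 36]
Period length = 16

16


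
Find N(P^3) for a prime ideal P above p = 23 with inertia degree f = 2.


N(P^a) = p^(a*f)
= 23^(3*2)
= 23^6
= 148035889

148035889


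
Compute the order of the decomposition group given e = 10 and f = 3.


|D_P| = e * f
= 10 * 3
= 30

30


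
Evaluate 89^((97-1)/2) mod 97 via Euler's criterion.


p = 97 is prime and the exponent is (p-1)/2 = 48, so by Euler's criterion 89^48 = (89/97) = +1 or -1 mod 97.
Compute by square-and-multiply:
  48 = 32 + 16 (binary 110000)
  Repeated squaring mod 97: 89^1 = 89, 89^2 = 64, 89^4 = 22, 89^8 = 96, 89^16 = 1, 89^32 = 1
  89^48 = 89^32 * 89^16 = 1 * 1 mod 97
    1 * 1 = 1 = 1 mod 97
  89^48 = 1 mod 97
Result 1: 89 is a quadratic residue mod 97.
89^48 mod 97 = 1

1
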